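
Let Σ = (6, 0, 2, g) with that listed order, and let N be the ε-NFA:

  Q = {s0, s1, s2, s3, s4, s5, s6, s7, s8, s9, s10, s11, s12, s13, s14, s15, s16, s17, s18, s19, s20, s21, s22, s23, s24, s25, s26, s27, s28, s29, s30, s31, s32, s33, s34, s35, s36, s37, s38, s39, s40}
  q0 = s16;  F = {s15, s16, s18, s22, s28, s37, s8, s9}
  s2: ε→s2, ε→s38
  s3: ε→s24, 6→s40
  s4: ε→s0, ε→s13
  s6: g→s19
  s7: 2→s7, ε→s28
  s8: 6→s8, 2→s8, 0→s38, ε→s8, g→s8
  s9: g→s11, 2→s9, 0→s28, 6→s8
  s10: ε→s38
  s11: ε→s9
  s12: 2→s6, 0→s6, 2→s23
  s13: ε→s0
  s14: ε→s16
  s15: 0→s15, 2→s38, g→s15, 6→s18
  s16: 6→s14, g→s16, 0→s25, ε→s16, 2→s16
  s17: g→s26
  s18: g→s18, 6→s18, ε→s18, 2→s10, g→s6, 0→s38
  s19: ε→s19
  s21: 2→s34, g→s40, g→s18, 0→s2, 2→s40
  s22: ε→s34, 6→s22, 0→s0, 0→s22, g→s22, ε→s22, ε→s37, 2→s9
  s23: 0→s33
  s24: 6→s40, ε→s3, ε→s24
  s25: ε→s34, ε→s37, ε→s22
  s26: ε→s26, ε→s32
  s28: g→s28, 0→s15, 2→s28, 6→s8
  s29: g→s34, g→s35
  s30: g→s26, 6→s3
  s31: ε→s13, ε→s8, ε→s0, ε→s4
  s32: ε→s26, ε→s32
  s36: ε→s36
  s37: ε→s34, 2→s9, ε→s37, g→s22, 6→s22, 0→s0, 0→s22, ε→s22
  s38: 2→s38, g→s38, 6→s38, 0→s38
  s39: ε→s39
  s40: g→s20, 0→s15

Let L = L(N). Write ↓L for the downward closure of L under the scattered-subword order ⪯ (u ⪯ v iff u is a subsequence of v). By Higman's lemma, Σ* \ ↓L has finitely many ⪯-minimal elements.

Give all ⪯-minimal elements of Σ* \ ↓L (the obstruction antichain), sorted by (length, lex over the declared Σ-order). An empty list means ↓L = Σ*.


Antichain: [0260, 02002].

|Q|=41, |F|=8, |δ|=94 (35 ε).
min D↑ (8 st, q0=0, F={5}): 0:6→0,0→1,2→0,g→0 1:6→1,0→1,2→2,g→1 2:6→3,0→4,2→2,g→2 3:6→3,0→5,2→3,g→3 4:6→3,0→6,2→4,g→4 5:6→5,0→5,2→5,g→5 6:6→7,0→6,2→5,g→6 7:6→7,0→5,2→5,g→7 [Hopcroft].
'0260': |S_i|=[17, 15, 10, 6, 1] end={s38} ∉↓L; 4/4 single-dels accept.
'02002': |S_i|=[17, 15, 10, 8, 6, 2] end={s10,s38} — reject; 5/5 del acc.
2 words, ⪯-incomp.


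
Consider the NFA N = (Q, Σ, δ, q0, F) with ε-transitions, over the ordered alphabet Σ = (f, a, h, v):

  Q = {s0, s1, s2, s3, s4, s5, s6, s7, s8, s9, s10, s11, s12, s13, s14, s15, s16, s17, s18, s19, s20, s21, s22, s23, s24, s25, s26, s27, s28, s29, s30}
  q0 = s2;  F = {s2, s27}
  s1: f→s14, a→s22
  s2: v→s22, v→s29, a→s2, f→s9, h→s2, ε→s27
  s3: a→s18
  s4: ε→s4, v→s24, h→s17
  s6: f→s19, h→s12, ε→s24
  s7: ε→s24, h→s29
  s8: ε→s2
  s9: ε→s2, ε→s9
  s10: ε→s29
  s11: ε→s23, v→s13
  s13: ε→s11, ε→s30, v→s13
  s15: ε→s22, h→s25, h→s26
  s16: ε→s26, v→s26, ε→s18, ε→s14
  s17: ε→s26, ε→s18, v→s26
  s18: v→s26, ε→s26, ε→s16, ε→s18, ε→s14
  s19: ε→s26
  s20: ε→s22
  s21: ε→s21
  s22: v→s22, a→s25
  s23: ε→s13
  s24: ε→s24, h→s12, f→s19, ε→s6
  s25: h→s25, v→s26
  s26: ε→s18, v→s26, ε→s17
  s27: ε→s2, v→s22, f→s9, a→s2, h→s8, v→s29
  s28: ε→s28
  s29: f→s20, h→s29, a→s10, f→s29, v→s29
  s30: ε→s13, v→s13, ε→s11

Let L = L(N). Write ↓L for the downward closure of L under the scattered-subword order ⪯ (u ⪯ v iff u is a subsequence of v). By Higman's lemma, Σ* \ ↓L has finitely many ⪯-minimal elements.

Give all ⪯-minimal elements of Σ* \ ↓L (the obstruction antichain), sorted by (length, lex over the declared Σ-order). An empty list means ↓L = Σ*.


|Q|=31, |F|=2, |δ|=71 (33 ε).
min D↑ (2 st, q0=0, F={1}): 0:f→0,a→0,h→0,v→1 1:f→1,a→1,h→1,v→1 [Hopcroft].
'v': |S_i|=[14, 10] end={s10,s14,s16,s17,s18,s20,s22,s25,s26,s29} rej; 1/1 del acc.
1 minimals (antichain).

A = [v].


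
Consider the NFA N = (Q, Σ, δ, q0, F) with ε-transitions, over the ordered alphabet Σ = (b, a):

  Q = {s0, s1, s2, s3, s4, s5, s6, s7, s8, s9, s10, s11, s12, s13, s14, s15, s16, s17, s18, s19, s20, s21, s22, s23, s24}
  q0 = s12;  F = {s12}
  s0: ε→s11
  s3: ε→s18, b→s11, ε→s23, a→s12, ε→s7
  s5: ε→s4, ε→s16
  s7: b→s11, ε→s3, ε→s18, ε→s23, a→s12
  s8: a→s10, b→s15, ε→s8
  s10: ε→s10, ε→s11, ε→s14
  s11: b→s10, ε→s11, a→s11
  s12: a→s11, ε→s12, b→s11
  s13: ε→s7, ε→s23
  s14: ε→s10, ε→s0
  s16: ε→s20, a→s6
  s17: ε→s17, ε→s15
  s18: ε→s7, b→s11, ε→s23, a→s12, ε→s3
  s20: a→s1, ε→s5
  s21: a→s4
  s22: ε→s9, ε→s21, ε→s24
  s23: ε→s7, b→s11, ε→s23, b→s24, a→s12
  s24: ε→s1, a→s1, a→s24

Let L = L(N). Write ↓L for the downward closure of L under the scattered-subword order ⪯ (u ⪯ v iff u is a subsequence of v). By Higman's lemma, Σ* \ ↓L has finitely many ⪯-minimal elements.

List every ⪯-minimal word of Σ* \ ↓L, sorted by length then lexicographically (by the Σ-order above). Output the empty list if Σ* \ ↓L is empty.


min(Σ*\↓L) = [b, a].

|Q|=25, |F|=1, |δ|=52 (32 ε).
min D↑ (2 st, q0=0, F={1}): 0:b→1,a→1 1:b→1,a→1 [Hopcroft].
'b': run [5, 4] end={s0,s10,s11,s14} — reject; 1/1 deletions ∈↓L.
'a': |S_i|=[5, 4] end={s0,s10,s11,s14} rej; 1/1 deletions ∈↓L.
2 words, ⪯-incomp.


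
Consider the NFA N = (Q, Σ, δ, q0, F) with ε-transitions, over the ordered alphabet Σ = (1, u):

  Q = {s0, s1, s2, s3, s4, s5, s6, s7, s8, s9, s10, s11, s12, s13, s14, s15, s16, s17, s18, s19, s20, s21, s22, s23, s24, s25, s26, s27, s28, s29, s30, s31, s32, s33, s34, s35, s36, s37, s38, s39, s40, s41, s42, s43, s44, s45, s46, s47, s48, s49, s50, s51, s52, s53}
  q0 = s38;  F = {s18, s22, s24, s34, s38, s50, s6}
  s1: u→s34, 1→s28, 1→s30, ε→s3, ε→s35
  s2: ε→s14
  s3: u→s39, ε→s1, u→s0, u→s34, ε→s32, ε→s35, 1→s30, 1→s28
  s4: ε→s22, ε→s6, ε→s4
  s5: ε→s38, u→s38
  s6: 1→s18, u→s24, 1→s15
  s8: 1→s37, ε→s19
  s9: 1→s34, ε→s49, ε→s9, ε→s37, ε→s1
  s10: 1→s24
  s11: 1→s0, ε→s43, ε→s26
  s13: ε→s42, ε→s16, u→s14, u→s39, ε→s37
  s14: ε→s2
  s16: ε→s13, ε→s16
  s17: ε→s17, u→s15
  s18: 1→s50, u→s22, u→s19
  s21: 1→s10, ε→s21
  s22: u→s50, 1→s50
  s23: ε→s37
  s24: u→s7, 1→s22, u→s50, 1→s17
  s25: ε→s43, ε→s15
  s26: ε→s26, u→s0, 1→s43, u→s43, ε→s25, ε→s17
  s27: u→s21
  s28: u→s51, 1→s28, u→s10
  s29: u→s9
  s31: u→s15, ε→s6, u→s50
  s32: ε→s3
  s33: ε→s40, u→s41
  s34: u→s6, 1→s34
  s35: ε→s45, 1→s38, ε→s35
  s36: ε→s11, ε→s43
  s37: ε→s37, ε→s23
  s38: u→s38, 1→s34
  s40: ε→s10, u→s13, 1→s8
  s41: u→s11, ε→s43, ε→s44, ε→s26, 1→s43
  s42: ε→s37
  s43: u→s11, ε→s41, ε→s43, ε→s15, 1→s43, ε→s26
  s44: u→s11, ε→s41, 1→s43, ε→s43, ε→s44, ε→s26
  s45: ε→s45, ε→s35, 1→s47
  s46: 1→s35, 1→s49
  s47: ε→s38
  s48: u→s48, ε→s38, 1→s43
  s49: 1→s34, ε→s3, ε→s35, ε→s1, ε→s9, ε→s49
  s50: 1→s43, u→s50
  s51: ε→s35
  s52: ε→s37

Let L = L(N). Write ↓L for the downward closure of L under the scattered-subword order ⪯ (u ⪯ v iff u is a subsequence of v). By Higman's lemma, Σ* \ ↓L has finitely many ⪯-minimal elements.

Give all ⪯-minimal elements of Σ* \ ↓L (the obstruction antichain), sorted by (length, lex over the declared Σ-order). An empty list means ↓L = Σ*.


|Q|=54, |F|=7, |δ|=125 (64 ε).
min D↑ (8 st, q0=0, F={7}): 0:1→1,u→0 1:1→1,u→2 2:1→3,u→4 3:1→5,u→6 4:1→6,u→5 5:1→7,u→5 6:1→5,u→5 7:1→7,u→7.
'1u111': run [18, 17, 16, 13, 10, 9] end={s0,s11,s15,s17,s25,s26,s41,s43,s44} ∉↓L; 5/5 single-dels accept.
'1uuu1': run [18, 17, 16, 14, 11, 9] end={s0,s11,s15,s17,s25,s26,s41,s43,s44} ∉↓L; 5/5 deletions ∈↓L.
2 obstructions.

min(Σ*\↓L) = [1u111, 1uuu1].


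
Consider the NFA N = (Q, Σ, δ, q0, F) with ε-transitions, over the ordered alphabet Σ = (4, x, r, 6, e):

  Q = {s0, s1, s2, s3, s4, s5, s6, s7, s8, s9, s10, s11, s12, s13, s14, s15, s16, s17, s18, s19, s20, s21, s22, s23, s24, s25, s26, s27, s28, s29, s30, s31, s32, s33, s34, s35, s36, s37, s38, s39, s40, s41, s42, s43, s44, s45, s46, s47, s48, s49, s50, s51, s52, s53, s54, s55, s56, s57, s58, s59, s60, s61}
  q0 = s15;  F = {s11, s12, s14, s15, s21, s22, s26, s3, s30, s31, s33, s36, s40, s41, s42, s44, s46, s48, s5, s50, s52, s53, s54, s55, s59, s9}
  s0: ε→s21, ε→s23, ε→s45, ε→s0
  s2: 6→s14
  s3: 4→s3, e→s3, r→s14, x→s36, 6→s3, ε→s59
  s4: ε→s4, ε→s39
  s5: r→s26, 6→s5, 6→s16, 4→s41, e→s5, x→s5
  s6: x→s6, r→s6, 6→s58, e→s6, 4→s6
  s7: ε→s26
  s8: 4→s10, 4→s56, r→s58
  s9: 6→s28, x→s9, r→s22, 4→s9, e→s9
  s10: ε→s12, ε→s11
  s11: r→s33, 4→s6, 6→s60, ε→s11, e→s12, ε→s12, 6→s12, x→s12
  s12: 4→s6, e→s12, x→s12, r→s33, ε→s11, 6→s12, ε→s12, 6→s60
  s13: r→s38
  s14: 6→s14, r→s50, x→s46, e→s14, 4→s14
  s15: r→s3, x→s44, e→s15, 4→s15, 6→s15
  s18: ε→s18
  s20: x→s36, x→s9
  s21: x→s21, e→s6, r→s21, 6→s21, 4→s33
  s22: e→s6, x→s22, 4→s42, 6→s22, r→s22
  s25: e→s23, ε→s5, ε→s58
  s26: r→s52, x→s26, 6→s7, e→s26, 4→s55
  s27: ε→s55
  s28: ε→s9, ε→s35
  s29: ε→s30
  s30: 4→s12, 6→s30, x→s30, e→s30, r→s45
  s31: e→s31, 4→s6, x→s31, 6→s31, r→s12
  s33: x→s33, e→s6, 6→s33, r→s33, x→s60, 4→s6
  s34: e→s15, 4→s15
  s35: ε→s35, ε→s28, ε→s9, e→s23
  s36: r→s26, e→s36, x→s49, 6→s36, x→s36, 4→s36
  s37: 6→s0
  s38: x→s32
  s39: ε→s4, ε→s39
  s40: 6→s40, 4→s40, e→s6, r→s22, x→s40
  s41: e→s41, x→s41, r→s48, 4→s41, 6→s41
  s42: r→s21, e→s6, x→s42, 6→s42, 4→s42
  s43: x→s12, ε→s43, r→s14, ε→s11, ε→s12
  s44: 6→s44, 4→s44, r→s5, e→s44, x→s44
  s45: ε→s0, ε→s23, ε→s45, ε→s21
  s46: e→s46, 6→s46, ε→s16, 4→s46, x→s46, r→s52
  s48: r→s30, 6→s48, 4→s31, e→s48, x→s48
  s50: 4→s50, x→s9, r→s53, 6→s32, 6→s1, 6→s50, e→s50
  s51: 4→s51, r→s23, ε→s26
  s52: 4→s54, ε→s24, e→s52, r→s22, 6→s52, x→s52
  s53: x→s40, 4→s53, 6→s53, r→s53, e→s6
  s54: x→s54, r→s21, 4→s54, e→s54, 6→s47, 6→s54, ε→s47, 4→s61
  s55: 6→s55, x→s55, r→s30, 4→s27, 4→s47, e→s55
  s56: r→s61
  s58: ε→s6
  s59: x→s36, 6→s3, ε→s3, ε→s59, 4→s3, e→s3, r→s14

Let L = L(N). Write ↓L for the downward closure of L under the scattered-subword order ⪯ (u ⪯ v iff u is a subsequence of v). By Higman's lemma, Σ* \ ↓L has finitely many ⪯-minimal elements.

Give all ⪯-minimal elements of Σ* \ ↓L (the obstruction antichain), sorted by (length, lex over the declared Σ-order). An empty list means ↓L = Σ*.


|Q|=62, |F|=26, |δ|=203 (40 ε).
min D↑ (25 st, q0=0, F={20}): 0:4→0,x→1,r→2,6→0,e→0 1:4→1,x→1,r→3,6→1,e→1 2:4→2,x→4,r→5,6→2,e→2 3:4→6,x→3,r→7,6→3,e→3 4:4→4,x→4,r→7,6→4,e→4 5:4→5,x→8,r→9,6→5,e→5 6:4→6,x→6,r→10,6→6,e→6 7:4→11,x→7,r→12,6→7,e→7 8:4→8,x→8,r→12,6→8,e→8 9:4→9,x→13,r→14,6→9,e→9 10:4→15,x→10,r→16,6→10,e→10 11:4→11,x→11,r→16,6→11,e→11 12:4→17,x→12,r→18,6→12,e→12 13:4→13,x→13,r→18,6→13,e→13 14:4→14,x→19,r→14,6→14,e→20 15:4→20,x→15,r→21,6→15,e→15 16:4→21,x→16,r→22,6→16,e→16 17:4→17,x→17,r→22,6→17,e→17 18:4→23,x→18,r→18,6→18,e→20 19:4→19,x→19,r→18,6→19,e→20 20:4→20,x→20,r→20,6→20,e→20 21:4→20,x→21,r→24,6→21,e→21 22:4→24,x→22,r→22,6→22,e→20 23:4→23,x→23,r→22,6→23,e→20 24:4→20,x→24,r→24,6→24,e→20.
'rrrre': N↓-sim [43, 41, 35, 26, 12, 2] end={s58,s6} — reject; 5/5 deletions ∈↓L.
'xr4r44': run [43, 35, 27, 20, 13, 7, 2] end={s58,s6} ∉↓L; 6/6 deletions ∈↓L.
2 words, ⪯-incomp.

Antichain: [rrrre, xr4r44].


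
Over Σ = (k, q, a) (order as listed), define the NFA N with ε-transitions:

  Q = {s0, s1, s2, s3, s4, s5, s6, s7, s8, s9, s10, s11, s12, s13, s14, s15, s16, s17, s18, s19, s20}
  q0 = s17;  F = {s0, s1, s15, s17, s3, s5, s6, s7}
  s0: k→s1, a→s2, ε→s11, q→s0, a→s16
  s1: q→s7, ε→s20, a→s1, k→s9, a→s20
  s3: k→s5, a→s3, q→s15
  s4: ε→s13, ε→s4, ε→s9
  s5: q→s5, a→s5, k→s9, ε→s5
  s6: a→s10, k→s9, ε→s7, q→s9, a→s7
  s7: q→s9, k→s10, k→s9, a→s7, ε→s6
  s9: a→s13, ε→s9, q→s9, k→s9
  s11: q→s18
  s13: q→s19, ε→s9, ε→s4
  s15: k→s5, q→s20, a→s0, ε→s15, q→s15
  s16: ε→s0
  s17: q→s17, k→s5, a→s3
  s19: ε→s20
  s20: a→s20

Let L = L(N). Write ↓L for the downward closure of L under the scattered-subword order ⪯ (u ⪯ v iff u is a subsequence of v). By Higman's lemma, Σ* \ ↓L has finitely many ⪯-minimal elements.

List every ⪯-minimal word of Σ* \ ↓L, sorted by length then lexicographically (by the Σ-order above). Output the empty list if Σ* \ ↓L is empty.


A = [kk, aqakqq].

|Q|=21, |F|=8, |δ|=49 (14 ε).
min D↑ (8 st, q0=0, F={3}): 0:k→1,q→0,a→2 1:k→3,q→1,a→1 2:k→1,q→4,a→2 3:k→3,q→3,a→3 4:k→1,q→4,a→5 5:k→6,q→5,a→5 6:k→3,q→7,a→6 7:k→3,q→3,a→7 [Hopcroft].
'kk': N↓-sim [18, 10, 6] end={s10,s13,s19,s20,s4,s9} ∉↓L; 2/2 deletions ∈↓L.
'aqakqq': |S_i|=[18, 17, 16, 15, 9, 8, 5] end={s13,s19,s20,s4,s9} ∉↓L; 6/6 del acc.
2 words, ⪯-incomp.


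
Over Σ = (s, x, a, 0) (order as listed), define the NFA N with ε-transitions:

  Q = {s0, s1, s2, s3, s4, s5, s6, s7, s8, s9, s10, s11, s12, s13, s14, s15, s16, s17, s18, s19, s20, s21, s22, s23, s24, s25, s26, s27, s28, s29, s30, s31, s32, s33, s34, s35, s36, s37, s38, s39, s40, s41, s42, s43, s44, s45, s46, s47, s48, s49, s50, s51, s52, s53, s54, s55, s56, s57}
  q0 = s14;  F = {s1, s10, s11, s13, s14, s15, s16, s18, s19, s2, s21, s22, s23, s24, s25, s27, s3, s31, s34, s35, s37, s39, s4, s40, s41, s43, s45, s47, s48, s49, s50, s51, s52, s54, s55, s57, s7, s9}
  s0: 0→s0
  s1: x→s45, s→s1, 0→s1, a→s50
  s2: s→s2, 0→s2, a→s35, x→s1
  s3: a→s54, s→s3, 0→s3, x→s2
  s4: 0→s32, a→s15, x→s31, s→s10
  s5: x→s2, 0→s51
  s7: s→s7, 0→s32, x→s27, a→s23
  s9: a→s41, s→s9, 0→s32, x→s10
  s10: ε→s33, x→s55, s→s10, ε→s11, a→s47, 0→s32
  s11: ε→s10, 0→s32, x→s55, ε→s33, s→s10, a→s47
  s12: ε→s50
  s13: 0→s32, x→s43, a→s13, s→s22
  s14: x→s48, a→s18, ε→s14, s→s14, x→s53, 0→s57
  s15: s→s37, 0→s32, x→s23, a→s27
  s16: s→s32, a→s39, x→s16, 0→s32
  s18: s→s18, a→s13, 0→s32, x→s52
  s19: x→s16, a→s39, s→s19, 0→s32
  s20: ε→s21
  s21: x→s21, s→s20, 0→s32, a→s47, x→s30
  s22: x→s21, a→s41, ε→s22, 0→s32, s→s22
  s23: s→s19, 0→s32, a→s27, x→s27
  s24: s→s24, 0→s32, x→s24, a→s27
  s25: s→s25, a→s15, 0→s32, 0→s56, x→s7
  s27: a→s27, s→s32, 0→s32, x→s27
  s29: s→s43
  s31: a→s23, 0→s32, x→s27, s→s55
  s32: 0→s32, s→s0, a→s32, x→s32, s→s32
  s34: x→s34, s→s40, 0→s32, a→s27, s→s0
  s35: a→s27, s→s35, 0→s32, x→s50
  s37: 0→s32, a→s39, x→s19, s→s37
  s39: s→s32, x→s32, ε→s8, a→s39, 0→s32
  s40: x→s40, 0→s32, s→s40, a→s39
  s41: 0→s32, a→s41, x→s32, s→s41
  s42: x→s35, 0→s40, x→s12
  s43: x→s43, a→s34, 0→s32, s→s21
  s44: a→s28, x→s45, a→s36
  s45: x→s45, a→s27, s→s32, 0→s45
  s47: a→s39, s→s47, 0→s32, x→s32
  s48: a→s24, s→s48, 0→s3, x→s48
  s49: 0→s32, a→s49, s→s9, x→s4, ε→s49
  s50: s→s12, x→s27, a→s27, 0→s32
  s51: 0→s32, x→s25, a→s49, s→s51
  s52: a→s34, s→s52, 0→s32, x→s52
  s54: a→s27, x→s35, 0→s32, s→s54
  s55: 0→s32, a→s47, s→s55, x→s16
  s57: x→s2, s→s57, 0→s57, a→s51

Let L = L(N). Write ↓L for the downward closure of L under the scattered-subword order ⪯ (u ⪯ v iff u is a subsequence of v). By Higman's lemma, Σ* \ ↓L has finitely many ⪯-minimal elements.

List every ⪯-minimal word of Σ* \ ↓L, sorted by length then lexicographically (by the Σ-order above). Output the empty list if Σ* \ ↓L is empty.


|Q|=58, |F|=38, |δ|=181 (10 ε).
min D↑ (38 st, q0=0, F={8}): 0:s→0,x→1,a→2,0→3 1:s→1,x→1,a→4,0→5 2:s→2,x→6,a→7,0→8 3:s→3,x→9,a→10,0→3 4:s→4,x→4,a→11,0→8 5:s→5,x→9,a→12,0→5 6:s→6,x→6,a→13,0→8 7:s→14,x→15,a→7,0→8 8:s→8,x→8,a→8,0→8 9:s→9,x→16,a→17,0→9 10:s→10,x→18,a→19,0→8 11:s→8,x→11,a→11,0→8 12:s→12,x→17,a→11,0→8 13:s→20,x→13,a→11,0→8 14:s→14,x→21,a→22,0→8 15:s→21,x→15,a→13,0→8 16:s→16,x→23,a→24,0→16 17:s→17,x→24,a→11,0→8 18:s→18,x→25,a→26,0→8 19:s→27,x→28,a→19,0→8 20:s→20,x→20,a→29,0→8 21:s→21,x→21,a→30,0→8 22:s→22,x→8,a→22,0→8 23:s→8,x→23,a→11,0→23 24:s→24,x→11,a→11,0→8 25:s→25,x→11,a→31,0→8 26:s→32,x→31,a→11,0→8 27:s→27,x→33,a→22,0→8 28:s→33,x→34,a→26,0→8 29:s→8,x→8,a→29,0→8 30:s→30,x→8,a→29,0→8 31:s→35,x→11,a→11,0→8 32:s→32,x→35,a→29,0→8 33:s→33,x→36,a→30,0→8 34:s→36,x→11,a→31,0→8 35:s→35,x→37,a→29,0→8 36:s→36,x→37,a→30,0→8 37:s→8,x→37,a→29,0→8 (ε-aug+det+¬).
'a0': N↓-sim [47, 39, 3] end={s0,s32,s56} ∉↓L; 2/2 single-dels accept.
'xaas': run [47, 38, 18, 5, 2] end={s0,s32} ∉↓L; 4/4 del acc.
'aasax': run [47, 39, 28, 19, 6, 2] end={s0,s32} — reject; 5/5 del acc.
'0xxxs': |S_i|=[47, 33, 26, 16, 7, 2] end={s0,s32} — reject; 5/5 single-dels accept.
4 words, ⪯-incomp.

Antichain: [a0, xaas, aasax, 0xxxs].


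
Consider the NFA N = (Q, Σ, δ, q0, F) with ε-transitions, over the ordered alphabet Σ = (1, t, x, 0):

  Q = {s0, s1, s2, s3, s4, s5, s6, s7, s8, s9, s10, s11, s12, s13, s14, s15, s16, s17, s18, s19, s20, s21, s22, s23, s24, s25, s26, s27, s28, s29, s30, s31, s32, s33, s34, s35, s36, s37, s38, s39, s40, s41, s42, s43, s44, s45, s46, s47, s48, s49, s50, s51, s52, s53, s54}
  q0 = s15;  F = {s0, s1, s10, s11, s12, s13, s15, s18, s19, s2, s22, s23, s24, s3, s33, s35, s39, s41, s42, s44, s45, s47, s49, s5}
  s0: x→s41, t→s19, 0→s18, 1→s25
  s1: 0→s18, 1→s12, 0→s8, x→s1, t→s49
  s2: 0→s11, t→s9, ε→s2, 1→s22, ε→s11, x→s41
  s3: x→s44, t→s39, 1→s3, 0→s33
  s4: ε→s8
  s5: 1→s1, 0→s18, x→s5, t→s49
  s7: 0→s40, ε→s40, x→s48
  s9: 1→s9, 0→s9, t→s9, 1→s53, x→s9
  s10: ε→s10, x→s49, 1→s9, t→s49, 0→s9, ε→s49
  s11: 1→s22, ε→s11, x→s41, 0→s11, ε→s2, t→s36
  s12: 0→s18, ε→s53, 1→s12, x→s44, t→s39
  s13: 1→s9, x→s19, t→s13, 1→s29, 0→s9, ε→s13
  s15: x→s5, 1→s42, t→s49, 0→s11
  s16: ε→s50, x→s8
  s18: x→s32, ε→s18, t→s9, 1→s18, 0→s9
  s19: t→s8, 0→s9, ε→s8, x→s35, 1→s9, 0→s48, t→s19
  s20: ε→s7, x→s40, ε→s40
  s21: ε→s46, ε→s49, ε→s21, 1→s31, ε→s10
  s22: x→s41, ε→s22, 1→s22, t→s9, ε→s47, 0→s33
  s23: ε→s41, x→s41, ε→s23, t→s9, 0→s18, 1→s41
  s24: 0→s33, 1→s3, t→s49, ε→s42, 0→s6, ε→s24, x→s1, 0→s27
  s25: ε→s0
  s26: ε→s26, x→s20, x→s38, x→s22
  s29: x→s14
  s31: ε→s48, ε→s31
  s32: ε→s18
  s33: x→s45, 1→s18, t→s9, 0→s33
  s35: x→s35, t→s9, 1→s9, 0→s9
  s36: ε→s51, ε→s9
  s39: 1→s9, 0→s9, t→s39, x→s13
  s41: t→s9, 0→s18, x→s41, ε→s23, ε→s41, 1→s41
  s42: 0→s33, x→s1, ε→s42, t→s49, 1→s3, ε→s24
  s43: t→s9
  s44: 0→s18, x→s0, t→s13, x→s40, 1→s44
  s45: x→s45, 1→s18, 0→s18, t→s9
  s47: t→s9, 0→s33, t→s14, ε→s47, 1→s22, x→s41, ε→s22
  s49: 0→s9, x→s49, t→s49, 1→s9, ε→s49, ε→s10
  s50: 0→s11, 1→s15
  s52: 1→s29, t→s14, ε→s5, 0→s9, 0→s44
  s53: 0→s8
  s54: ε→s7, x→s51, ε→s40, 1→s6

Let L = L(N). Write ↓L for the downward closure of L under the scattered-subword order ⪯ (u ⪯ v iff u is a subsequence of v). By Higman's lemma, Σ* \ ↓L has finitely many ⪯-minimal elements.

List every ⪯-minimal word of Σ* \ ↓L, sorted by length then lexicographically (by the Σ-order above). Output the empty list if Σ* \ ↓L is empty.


|Q|=55, |F|=24, |δ|=171 (43 ε).
min D↑ (20 st, q0=0, F={8}): 0:1→1,t→2,x→3,0→4 1:1→5,t→2,x→6,0→7 2:1→8,t→2,x→2,0→8 3:1→6,t→2,x→3,0→9 4:1→10,t→8,x→11,0→4 5:1→5,t→12,x→13,0→7 6:1→14,t→2,x→6,0→9 7:1→9,t→8,x→15,0→7 8:1→8,t→8,x→8,0→8 9:1→9,t→8,x→9,0→8 10:1→10,t→8,x→11,0→7 11:1→11,t→8,x→11,0→9 12:1→8,t→12,x→16,0→8 13:1→13,t→16,x→17,0→9 14:1→14,t→12,x→13,0→9 15:1→9,t→8,x→15,0→9 16:1→8,t→16,x→18,0→8 17:1→17,t→18,x→11,0→9 18:1→8,t→18,x→19,0→8 19:1→8,t→8,x→19,0→8 (ε-aug+det+¬).
't1': N↓-sim [37, 14, 5] end={s14,s29,s53,s8,s9} — reject; 2/2 del acc.
't0': |S_i|=[37, 14, 4] end={s48,s53,s8,s9} ∉↓L; 2/2 deletions ∈↓L.
'0t': |S_i|=[37, 19, 6] end={s14,s36,s51,s53,s8,s9} — reject; 2/2 deletions ∈↓L.
'x00': run [37, 24, 6, 3] end={s53,s8,s9} ∉↓L; 3/3 single-dels accept.
'1010': |S_i|=[37, 31, 10, 5, 3] end={s53,s8,s9} ∉↓L; 4/4 del acc.
'11xxxt': N↓-sim [37, 31, 24, 18, 15, 9, 3] end={s53,s8,s9} rej; 6/6 deletions ∈↓L.
6 words, ⪯-incomp.

A = [t1, t0, 0t, x00, 1010, 11xxxt].


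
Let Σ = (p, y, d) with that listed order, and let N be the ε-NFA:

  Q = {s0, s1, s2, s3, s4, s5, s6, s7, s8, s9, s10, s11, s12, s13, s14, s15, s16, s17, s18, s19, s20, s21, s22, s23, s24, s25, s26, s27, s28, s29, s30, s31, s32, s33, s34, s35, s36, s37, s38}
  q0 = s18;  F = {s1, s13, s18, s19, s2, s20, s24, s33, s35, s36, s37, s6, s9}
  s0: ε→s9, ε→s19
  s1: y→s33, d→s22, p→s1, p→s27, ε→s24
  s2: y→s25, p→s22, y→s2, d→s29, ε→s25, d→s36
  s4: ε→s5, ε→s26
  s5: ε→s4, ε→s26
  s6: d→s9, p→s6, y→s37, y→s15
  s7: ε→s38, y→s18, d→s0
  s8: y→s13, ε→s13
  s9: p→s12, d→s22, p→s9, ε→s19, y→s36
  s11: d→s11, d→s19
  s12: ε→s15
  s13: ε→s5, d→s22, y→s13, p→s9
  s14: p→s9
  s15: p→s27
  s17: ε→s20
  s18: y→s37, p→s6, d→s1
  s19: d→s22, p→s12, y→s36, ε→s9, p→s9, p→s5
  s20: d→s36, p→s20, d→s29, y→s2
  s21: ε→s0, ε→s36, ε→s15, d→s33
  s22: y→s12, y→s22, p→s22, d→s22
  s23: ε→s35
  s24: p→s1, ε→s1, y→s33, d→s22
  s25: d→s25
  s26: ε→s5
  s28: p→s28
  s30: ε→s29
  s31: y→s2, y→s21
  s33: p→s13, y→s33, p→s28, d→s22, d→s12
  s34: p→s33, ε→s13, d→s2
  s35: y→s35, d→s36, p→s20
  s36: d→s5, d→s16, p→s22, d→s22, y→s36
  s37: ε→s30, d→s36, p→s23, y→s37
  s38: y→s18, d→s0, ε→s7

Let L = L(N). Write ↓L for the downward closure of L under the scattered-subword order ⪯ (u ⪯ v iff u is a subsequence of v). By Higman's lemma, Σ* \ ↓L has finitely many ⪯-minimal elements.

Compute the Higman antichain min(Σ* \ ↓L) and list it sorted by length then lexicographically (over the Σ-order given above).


|Q|=39, |F|=13, |δ|=96 (25 ε).
min D↑ (12 st, q0=0, F={8}): 0:p→1,y→2,d→3 1:p→1,y→2,d→4 2:p→5,y→2,d→6 3:p→3,y→7,d→8 4:p→4,y→6,d→8 5:p→9,y→5,d→6 6:p→8,y→6,d→8 7:p→10,y→7,d→8 8:p→8,y→8,d→8 9:p→9,y→11,d→6 10:p→4,y→10,d→8 11:p→8,y→11,d→6.
'dd': run [26, 18, 9] end={s12,s15,s16,s22,s25,s26,s27,s4,s5} ∉↓L; 2/2 deletions ∈↓L.
'ydp': N↓-sim [26, 22, 11, 4] end={s12,s15,s22,s27} rej; 3/3 single-dels accept.
'pdyp': N↓-sim [26, 25, 13, 9, 4] end={s12,s15,s22,s27} ∉↓L; 4/4 single-dels accept.
'yppyp': |S_i|=[26, 22, 19, 16, 12, 4] end={s12,s15,s22,s27} ∉↓L; 5/5 deletions ∈↓L.
4 words, ⪯-incomp.

Antichain: [dd, ydp, pdyp, yppyp].


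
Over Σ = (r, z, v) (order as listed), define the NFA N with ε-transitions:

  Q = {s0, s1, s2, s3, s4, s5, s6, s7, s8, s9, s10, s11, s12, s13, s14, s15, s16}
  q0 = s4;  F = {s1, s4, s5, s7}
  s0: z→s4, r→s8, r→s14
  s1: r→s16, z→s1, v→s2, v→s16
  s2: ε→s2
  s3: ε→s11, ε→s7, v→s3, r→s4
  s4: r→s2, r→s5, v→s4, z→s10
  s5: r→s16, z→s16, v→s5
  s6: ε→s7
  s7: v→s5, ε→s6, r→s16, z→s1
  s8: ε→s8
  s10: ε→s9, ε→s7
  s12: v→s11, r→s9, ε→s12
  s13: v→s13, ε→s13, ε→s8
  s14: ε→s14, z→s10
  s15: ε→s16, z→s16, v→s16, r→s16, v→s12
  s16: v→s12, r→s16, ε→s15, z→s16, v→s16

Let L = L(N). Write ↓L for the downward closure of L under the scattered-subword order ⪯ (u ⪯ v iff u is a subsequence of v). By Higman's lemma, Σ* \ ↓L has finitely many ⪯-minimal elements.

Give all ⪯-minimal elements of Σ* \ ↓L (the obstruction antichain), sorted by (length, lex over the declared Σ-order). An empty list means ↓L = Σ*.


|Q|=17, |F|=4, |δ|=45 (14 ε).
min D↑ (5 st, q0=0, F={3}): 0:r→1,z→2,v→0 1:r→3,z→3,v→1 2:r→3,z→4,v→1 3:r→3,z→3,v→3 4:r→3,z→4,v→3 (ε-aug+det+¬).
'rr': run [12, 7, 5] end={s11,s12,s15,s16,s9} — reject; 2/2 del acc.
'rz': run [12, 7, 5] end={s11,s12,s15,s16,s9} ∉↓L; 2/2 del acc.
'zr': |S_i|=[12, 11, 5] end={s11,s12,s15,s16,s9} rej; 2/2 single-dels accept.
'zzv': N↓-sim [12, 11, 7, 6] end={s11,s12,s15,s16,s2,s9} rej; 3/3 single-dels accept.
'zvz': run [12, 11, 7, 5] end={s11,s12,s15,s16,s9} ∉↓L; 3/3 single-dels accept.
5 minimals (antichain).

A = [rr, rz, zr, zzv, zvz].


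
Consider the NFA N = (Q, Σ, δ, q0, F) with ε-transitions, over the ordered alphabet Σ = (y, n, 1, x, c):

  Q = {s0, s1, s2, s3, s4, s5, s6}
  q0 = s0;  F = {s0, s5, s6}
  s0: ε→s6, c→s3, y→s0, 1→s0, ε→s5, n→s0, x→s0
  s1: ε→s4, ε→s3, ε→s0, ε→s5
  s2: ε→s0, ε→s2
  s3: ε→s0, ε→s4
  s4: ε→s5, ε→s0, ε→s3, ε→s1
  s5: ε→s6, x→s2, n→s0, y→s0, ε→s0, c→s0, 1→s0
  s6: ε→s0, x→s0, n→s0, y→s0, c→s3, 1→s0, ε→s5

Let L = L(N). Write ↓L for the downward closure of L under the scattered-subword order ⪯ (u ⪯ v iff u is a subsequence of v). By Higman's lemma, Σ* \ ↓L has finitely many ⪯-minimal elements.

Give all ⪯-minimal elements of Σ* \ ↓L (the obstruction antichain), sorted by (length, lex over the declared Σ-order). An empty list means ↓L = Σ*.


A = [].

|Q|=7, |F|=3, |δ|=33 (18 ε).
min D↑ (1 st, q0=0, F={}): 0:y→0,n→0,1→0,x→0,c→0 (ε-aug+det+¬).
L(D↑) = ∅ ⇒ ↓L = Σ*.


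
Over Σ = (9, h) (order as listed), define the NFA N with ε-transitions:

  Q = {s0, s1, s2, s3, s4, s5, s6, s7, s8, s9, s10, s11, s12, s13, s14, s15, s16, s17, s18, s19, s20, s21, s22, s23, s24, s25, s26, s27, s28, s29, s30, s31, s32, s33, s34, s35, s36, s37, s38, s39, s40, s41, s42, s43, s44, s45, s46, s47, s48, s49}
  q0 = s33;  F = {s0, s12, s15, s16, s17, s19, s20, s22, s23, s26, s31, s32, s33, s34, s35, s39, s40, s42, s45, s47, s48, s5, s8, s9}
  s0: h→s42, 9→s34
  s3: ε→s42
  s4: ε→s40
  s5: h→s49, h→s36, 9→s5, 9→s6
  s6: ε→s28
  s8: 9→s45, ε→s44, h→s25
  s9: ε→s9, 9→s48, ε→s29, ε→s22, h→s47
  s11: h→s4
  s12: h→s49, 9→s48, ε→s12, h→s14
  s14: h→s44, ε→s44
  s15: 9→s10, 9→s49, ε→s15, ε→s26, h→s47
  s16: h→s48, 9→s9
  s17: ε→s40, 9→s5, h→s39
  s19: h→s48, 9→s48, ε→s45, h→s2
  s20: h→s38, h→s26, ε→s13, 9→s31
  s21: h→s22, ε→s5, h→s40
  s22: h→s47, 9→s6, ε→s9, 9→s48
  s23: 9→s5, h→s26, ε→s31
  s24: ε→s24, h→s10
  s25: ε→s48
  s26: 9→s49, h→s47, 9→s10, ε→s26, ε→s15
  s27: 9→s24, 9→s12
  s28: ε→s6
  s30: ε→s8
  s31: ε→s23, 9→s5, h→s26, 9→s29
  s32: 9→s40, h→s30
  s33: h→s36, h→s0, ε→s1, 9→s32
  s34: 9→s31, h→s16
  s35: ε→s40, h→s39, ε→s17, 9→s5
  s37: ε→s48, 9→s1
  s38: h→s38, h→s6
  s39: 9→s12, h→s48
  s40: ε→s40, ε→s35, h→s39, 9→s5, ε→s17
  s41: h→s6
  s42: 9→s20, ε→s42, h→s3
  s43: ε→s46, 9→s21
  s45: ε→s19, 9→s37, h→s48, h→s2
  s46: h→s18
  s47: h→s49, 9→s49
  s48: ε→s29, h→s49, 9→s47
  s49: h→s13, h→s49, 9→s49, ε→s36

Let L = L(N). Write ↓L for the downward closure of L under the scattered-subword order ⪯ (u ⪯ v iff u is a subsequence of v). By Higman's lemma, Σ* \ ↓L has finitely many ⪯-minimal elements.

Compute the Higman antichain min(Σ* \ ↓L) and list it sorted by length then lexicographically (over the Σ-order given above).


|Q|=50, |F|=24, |δ|=111 (36 ε).
min D↑ (19 st, q0=0, F={14}): 0:9→1,h→2 1:9→3,h→4 2:9→5,h→6 3:9→7,h→8 4:9→9,h→10 5:9→11,h→12 6:9→13,h→6 7:9→7,h→14 8:9→15,h→10 9:9→10,h→10 10:9→16,h→14 11:9→7,h→17 12:9→18,h→10 13:9→11,h→17 14:9→14,h→14 15:9→10,h→14 16:9→14,h→14 17:9→14,h→16 18:9→10,h→16 (ε-aug+det+¬).
'999h': N↓-sim [40, 36, 28, 15, 5] end={s13,s14,s36,s44,s49} rej; 4/4 del acc.
'9hhh': |S_i|=[40, 36, 27, 13, 7] end={s13,s28,s36,s38,s44,s49,s6} — reject; 4/4 single-dels accept.
'9hh99': |S_i|=[40, 36, 27, 13, 4, 3] end={s13,s36,s49} ∉↓L; 5/5 del acc.
'h99h9': N↓-sim [40, 35, 28, 18, 7, 4] end={s10,s13,s36,s49} — reject; 5/5 del acc.
'hh9h9': N↓-sim [40, 35, 25, 18, 10, 4] end={s10,s13,s36,s49} — reject; 5/5 deletions ∈↓L.
'9h9999': |S_i|=[40, 36, 27, 19, 10, 5, 3] end={s13,s36,s49} rej; 6/6 deletions ∈↓L.
6 minimals (antichain).

Antichain: [999h, 9hhh, 9hh99, h99h9, hh9h9, 9h9999].


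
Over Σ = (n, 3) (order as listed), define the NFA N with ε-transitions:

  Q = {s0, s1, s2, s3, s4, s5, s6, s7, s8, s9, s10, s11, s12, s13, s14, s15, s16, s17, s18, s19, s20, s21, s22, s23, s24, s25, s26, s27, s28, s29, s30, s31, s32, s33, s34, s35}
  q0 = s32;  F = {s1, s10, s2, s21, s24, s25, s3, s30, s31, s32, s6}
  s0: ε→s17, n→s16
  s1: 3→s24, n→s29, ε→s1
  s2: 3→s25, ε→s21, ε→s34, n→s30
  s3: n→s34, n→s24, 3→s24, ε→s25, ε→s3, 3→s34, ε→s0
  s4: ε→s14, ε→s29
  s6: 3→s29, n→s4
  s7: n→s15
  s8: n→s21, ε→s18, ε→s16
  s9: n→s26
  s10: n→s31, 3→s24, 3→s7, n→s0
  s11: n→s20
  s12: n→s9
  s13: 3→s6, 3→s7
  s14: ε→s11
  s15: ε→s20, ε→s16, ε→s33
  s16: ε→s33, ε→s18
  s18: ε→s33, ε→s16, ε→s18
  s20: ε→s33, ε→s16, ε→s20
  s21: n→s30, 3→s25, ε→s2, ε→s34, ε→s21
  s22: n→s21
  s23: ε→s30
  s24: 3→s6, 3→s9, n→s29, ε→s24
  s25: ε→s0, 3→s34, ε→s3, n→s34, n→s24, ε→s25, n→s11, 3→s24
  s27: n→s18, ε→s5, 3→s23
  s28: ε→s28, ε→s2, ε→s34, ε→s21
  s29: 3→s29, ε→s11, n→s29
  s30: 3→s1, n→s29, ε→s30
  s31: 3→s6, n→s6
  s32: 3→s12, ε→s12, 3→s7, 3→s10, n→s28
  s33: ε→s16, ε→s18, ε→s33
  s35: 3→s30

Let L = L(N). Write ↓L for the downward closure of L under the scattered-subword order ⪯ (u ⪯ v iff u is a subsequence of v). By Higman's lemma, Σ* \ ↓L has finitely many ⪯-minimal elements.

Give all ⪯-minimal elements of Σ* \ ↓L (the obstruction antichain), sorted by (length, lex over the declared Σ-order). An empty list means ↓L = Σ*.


A = [nnn, 33n, 3nn3, 3n33, 3333].

|Q|=36, |F|=11, |δ|=88 (42 ε).
min D↑ (10 st, q0=0, F={7}): 0:n→1,3→2 1:n→3,3→4 2:n→5,3→6 3:n→7,3→8 4:n→6,3→6 5:n→9,3→9 6:n→7,3→9 7:n→7,3→7 8:n→7,3→6 9:n→7,3→7.
'nnn': run [28, 24, 15, 9] end={s11,s14,s16,s18,s20,s26,s29,s33,s4} ∉↓L; 3/3 single-dels accept.
'33n': N↓-sim [28, 23, 15, 10] end={s11,s14,s15,s16,s18,s20,s26,s29,s33,s4} — reject; 3/3 del acc.
'3nn3': N↓-sim [28, 23, 17, 10, 6] end={s11,s16,s18,s20,s29,s33} ∉↓L; 4/4 single-dels accept.
'3n33': N↓-sim [28, 23, 17, 11, 6] end={s11,s16,s18,s20,s29,s33} — reject; 4/4 deletions ∈↓L.
'3333': |S_i|=[28, 23, 15, 11, 6] end={s11,s16,s18,s20,s29,s33} ∉↓L; 4/4 single-dels accept.
5 obstructions.


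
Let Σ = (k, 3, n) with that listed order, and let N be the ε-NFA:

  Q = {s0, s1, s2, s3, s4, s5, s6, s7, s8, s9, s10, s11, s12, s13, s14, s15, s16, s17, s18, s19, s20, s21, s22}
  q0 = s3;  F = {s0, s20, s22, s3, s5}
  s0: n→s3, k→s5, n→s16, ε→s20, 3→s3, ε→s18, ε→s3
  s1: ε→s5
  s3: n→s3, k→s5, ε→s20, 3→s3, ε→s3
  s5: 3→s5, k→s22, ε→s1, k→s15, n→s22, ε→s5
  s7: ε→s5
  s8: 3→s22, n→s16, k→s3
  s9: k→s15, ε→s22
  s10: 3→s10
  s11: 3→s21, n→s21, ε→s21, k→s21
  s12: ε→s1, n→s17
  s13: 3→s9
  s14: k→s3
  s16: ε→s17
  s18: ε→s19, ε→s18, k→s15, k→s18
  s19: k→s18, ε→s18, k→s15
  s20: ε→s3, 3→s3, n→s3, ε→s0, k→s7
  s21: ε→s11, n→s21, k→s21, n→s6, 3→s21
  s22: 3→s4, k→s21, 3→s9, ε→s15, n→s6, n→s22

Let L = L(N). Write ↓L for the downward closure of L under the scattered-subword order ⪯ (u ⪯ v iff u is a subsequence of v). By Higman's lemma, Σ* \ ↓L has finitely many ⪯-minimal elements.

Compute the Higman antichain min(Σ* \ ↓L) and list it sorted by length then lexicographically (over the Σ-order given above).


A = [kkk, knk].

|Q|=23, |F|=5, |δ|=58 (20 ε).
min D↑ (4 st, q0=0, F={3}): 0:k→1,3→0,n→0 1:k→2,3→1,n→2 2:k→3,3→2,n→2 3:k→3,3→3,n→3 (ε-aug+det+¬).
'kkk': N↓-sim [17, 12, 9, 6] end={s11,s15,s18,s19,s21,s6} ∉↓L; 3/3 del acc.
'knk': run [17, 12, 7, 4] end={s11,s15,s21,s6} — reject; 3/3 single-dels accept.
2 minimals (antichain).


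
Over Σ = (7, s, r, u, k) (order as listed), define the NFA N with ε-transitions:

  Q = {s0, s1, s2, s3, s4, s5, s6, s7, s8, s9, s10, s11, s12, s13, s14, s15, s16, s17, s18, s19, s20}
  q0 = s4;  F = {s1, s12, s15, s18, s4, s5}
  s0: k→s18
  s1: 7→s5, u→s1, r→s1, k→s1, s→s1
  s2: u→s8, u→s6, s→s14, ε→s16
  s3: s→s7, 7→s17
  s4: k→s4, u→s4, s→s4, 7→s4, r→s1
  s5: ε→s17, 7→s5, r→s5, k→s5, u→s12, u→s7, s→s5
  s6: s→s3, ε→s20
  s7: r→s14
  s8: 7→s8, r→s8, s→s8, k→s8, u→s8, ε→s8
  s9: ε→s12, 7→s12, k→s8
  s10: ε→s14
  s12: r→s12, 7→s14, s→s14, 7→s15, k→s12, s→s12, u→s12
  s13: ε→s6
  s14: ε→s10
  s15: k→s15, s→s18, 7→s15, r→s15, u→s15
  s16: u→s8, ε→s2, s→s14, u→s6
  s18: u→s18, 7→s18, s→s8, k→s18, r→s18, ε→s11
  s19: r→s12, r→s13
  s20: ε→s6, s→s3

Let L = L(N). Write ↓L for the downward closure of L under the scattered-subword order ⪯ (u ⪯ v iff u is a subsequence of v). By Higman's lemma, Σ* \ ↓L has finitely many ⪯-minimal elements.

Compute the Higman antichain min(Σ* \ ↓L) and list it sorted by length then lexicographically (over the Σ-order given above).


Antichain: [r7u7ss].

|Q|=21, |F|=6, |δ|=65 (11 ε).
min D↑ (7 st, q0=0, F={6}): 0:7→0,s→0,r→1,u→0,k→0 1:7→2,s→1,r→1,u→1,k→1 2:7→2,s→2,r→2,u→3,k→2 3:7→4,s→3,r→3,u→3,k→3 4:7→4,s→5,r→4,u→4,k→4 5:7→5,s→6,r→5,u→5,k→5 6:7→6,s→6,r→6,u→6,k→6 (ε-aug+det+¬).
'r7u7ss': N↓-sim [12, 11, 10, 8, 6, 3, 1] end={s8} rej; 6/6 deletions ∈↓L.
1 minimals (antichain).


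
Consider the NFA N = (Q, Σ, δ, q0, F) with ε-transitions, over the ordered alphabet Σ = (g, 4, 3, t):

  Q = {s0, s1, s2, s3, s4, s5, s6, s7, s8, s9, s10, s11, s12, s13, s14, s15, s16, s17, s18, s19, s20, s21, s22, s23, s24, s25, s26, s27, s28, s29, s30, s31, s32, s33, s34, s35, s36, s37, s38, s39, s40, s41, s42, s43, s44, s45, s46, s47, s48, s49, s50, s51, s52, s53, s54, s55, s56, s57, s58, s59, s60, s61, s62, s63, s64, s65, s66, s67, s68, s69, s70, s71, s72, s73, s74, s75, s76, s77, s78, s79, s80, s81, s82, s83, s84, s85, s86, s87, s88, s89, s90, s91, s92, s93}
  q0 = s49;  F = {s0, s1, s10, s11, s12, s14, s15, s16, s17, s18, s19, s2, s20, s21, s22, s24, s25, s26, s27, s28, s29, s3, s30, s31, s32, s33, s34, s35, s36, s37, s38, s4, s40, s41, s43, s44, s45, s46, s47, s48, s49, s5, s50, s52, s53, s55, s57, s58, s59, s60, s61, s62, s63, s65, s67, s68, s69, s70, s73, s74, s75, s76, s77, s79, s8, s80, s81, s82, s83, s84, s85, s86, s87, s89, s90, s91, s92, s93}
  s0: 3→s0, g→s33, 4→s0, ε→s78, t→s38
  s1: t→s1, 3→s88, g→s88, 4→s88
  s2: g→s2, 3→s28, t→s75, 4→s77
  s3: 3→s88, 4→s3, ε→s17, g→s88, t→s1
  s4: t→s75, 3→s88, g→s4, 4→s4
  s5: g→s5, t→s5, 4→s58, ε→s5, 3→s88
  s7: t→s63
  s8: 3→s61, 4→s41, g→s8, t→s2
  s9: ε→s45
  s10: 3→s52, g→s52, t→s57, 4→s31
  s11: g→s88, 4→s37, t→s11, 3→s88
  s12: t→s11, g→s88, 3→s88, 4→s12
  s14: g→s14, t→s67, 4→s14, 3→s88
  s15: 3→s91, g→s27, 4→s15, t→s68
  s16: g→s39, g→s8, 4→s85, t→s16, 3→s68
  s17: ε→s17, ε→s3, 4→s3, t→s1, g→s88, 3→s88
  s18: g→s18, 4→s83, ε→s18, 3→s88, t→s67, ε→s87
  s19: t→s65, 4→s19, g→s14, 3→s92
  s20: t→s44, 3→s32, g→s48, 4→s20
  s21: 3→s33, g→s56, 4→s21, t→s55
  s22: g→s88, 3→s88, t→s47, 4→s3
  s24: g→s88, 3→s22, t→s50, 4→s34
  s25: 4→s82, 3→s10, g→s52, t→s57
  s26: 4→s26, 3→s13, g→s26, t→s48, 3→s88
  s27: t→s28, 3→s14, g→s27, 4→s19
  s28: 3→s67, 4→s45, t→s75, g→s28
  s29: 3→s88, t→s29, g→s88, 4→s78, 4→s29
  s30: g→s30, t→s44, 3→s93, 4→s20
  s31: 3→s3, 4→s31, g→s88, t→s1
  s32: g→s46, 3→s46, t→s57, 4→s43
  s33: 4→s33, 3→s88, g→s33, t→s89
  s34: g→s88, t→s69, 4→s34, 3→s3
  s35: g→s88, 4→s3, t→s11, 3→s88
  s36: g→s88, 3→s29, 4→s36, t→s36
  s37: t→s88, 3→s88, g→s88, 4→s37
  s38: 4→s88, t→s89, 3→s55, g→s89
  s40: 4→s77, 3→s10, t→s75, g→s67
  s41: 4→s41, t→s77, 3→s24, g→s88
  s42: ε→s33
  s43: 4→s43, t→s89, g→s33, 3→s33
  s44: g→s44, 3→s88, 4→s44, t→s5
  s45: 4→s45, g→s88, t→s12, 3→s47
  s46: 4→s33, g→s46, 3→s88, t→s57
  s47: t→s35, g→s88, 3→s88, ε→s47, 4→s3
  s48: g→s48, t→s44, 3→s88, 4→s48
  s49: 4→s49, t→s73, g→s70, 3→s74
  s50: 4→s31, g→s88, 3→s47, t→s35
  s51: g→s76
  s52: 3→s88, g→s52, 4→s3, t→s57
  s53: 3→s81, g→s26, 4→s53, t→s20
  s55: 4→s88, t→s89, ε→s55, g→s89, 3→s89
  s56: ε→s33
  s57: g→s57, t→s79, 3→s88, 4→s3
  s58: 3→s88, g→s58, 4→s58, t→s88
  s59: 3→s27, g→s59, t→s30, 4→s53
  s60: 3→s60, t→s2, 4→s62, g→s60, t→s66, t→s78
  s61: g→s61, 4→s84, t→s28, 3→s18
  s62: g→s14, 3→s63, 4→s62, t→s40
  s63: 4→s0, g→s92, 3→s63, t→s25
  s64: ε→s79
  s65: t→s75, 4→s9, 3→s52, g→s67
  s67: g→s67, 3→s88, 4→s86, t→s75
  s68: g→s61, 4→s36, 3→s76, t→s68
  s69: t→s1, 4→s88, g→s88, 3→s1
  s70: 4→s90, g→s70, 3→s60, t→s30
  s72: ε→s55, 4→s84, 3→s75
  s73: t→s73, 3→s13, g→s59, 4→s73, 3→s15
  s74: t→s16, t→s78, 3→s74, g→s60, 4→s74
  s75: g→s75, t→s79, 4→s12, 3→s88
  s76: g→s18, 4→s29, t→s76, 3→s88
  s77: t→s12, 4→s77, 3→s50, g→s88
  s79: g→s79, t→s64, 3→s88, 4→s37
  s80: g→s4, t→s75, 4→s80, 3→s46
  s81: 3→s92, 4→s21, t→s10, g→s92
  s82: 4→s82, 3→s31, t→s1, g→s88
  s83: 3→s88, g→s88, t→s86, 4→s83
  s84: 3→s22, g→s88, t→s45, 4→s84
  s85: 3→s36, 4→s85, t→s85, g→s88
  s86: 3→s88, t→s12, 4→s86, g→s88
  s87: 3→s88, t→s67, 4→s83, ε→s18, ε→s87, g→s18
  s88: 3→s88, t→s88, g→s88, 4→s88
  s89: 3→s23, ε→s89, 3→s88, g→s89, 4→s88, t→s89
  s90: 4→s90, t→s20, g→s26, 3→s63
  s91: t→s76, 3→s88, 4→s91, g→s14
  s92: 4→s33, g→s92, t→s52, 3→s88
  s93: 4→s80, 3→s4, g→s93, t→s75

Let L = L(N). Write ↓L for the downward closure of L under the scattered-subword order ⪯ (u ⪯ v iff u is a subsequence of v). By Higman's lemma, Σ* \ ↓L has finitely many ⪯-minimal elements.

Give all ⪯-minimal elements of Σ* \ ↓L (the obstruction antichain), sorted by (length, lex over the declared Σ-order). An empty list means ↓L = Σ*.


Antichain: [g4g3, gtt3, 3t4g, t333, g434t4, gttt4t].

|Q|=94, |F|=78, |δ|=345 (17 ε).
min D↑ (77 st, q0=0, F={23}): 0:g→1,4→0,3→2,t→3 1:g→1,4→4,3→5,t→6 2:g→5,4→2,3→2,t→7 3:g→8,4→3,3→9,t→3 4:g→10,4→4,3→11,t→12 5:g→5,4→13,3→5,t→14 6:g→6,4→12,3→15,t→16 7:g→17,4→18,3→19,t→7 8:g→8,4→20,3→21,t→6 9:g→21,4→9,3→22,t→19 10:g→10,4→10,3→23,t→24 11:g→25,4→26,3→11,t→27 12:g→24,4→12,3→28,t→16 13:g→29,4→13,3→11,t→30 14:g→14,4→31,3→32,t→33 15:g→15,4→34,3→35,t→33 16:g→16,4→16,3→23,t→36 17:g→17,4→37,3→38,t→14 18:g→23,4→18,3→39,t→18 19:g→38,4→39,3→40,t→19 20:g→10,4→20,3→41,t→12 21:g→21,4→42,3→29,t→32 22:g→29,4→22,3→23,t→40 23:g→23,4→23,3→23,t→23 24:g→24,4→24,3→23,t→16 25:g→25,4→43,3→23,t→44 26:g→43,4→26,3→26,t→45 27:g→44,4→46,3→47,t→48 28:g→49,4→50,3→49,t→48 29:g→29,4→29,3→23,t→51 30:g→51,4→31,3→47,t→33 31:g→23,4→31,3→52,t→53 32:g→32,4→54,3→51,t→33 33:g→33,4→53,3→23,t→55 34:g→35,4→34,3→49,t→33 35:g→35,4→35,3→23,t→33 36:g→36,4→56,3→23,t→36 37:g→23,4→37,3→57,t→31 38:g→38,4→58,3→59,t→32 39:g→23,4→39,3→60,t→39 40:g→59,4→60,3→23,t→40 41:g→25,4→61,3→25,t→47 42:g→29,4→42,3→25,t→62 43:g→43,4→43,3→23,t→63 44:g→44,4→64,3→23,t→48 45:g→63,4→23,3→65,t→63 46:g→23,4→46,3→66,t→67 47:g→44,4→66,3→44,t→48 48:g→48,4→64,3→23,t→55 49:g→49,4→43,3→23,t→48 50:g→43,4→50,3→43,t→63 51:g→51,4→68,3→23,t→33 52:g→23,4→66,3→69,t→70 53:g→23,4→53,3→23,t→71 54:g→23,4→54,3→69,t→53 55:g→55,4→72,3→23,t→55 56:g→56,4→56,3→23,t→23 57:g→23,4→73,3→74,t→52 58:g→23,4→58,3→74,t→54 59:g→59,4→75,3→23,t→51 60:g→23,4→60,3→23,t→60 61:g→43,4→61,3→43,t→65 62:g→51,4→54,3→44,t→33 63:g→63,4→23,3→23,t→63 64:g→23,4→64,3→23,t→67 65:g→63,4→23,3→63,t→63 66:g→23,4→66,3→64,t→67 67:g→23,4→23,3→23,t→67 68:g→23,4→68,3→23,t→53 69:g→23,4→64,3→23,t→70 70:g→23,4→64,3→23,t→71 71:g→23,4→72,3→23,t→71 72:g→23,4→72,3→23,t→23 73:g→23,4→73,3→64,t→76 74:g→23,4→64,3→23,t→69 75:g→23,4→75,3→23,t→68 76:g→23,4→23,3→67,t→67.
'g4g3': run [87, 76, 62, 28, 3] end={s13,s23,s88} ∉↓L; 4/4 single-dels accept.
'gtt3': |S_i|=[87, 76, 48, 17, 2] end={s23,s88} ∉↓L; 4/4 single-dels accept.
'3t4g': N↓-sim [87, 74, 52, 27, 1] end={s88} — reject; 4/4 single-dels accept.
't333': N↓-sim [87, 79, 57, 31, 2] end={s23,s88} — reject; 4/4 deletions ∈↓L.
'g434t4': N↓-sim [87, 76, 62, 37, 19, 7, 1] end={s88} ∉↓L; 6/6 deletions ∈↓L.
'gttt4t': N↓-sim [87, 76, 48, 17, 10, 3, 1] end={s88} — reject; 6/6 deletions ∈↓L.
6 minimals (antichain).
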